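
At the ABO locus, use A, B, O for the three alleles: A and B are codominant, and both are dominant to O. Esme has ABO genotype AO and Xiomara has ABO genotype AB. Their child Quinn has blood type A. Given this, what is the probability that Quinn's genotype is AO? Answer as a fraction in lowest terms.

1/2

Cross AO × AB → 1/4 AA, 1/4 AB, 1/4 AO, 1/4 BO.
Type-A genotypes among offspring: AA (1/4), AO (1/4); total 1/2.
P(AO | type A) = (1/4) / (1/2) = 1/2.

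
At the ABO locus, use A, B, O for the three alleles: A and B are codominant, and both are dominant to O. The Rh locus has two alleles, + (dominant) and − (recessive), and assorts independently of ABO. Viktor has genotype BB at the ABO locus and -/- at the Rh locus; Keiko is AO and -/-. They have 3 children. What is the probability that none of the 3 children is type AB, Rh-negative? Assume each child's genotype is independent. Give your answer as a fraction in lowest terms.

1/8

ABO cross BB × AO → 1/2 B, 1/2 AB.
Rh cross -/- × -/- → 1 Rh-; so P(type AB, Rh-negative) = 1/2 × 1 = 1/2 per child.
P(not type AB, Rh-negative) = 1/2 for one child; (1/2)^3 = 1/8.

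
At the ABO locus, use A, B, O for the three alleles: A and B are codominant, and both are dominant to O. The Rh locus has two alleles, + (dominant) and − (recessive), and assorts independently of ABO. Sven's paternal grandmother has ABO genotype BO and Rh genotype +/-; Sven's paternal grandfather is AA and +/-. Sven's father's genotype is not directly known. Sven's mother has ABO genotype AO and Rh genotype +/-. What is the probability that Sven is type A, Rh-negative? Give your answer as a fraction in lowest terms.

5/32

Sven's father's ABO genotype from BO × AA: 1/2 AB, 1/2 AO.
Crossing each possibility with the mother AO and summing P(type A): 1/2·1/2 + 1/2·3/4 = 5/8.
Similarly for Rh via the father's Rh distribution: P(Rh-) = 1/4.
Independent loci: 5/8 × 1/4 = 5/32.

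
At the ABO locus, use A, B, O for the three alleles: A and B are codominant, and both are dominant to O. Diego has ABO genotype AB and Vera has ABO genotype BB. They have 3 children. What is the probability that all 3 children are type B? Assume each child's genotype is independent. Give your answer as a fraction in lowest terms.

ABO cross AB × BB → 1/2 B, 1/2 AB.
So P(type B) = 1/2 per child.
All 3 independent: (1/2)^3 = 1/8.

1/8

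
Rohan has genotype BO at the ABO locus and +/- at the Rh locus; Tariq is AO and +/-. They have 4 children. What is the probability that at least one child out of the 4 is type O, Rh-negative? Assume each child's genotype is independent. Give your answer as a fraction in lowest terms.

14911/65536

ABO cross BO × AO → 1/4 O, 1/4 A, 1/4 B, 1/4 AB.
Rh cross +/- × +/- → 3/4 Rh+, 1/4 Rh-; so P(type O, Rh-negative) = 1/4 × 1/4 = 1/16 per child.
P(none) = (15/16)^4 = 50625/65536; P(at least one) = 1 − 50625/65536 = 14911/65536.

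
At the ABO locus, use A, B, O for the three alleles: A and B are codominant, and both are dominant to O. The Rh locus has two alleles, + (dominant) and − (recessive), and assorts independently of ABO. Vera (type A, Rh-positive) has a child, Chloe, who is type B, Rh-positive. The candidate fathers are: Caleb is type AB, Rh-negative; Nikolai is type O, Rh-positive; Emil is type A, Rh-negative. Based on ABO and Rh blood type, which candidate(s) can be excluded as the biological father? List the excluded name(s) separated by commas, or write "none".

Nikolai, Emil

A candidate is excluded only if no genotype consistent with his phenotype could produce a type B, Rh-positive child with a type A, Rh-positive mother.
Nikolai (type O, Rh+): no genotype consistent with that phenotype can produce a type-B Rh+ child with a type-A mother.
Emil (type A, Rh-): no genotype consistent with that phenotype can produce a type-B Rh+ child with a type-A mother.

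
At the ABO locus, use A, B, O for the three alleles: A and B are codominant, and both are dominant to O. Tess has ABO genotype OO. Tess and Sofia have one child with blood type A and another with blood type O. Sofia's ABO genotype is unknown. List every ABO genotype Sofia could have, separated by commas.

AO

For each candidate genotype of Sofia, check whether crossing it with OO can produce every observed child phenotype.
  AA → possible child types {A} ✗
  AB → possible child types {A, B} ✗
  AO → possible child types {O, A} ✓
  BB → possible child types {B} ✗
  BO → possible child types {O, B} ✗
  OO → possible child types {O} ✗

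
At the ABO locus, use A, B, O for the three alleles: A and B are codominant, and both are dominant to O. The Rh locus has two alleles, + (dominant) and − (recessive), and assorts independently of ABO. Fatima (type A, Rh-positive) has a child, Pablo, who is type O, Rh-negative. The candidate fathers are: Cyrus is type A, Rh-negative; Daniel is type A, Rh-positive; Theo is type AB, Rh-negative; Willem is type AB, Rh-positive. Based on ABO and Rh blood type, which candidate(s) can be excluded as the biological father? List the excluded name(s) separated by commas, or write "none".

Theo, Willem

A candidate is excluded only if no genotype consistent with his phenotype could produce a type O, Rh-negative child with a type A, Rh-positive mother.
Theo (type AB, Rh-): no genotype consistent with that phenotype can produce a type-O Rh- child with a type-A mother.
Willem (type AB, Rh+): no genotype consistent with that phenotype can produce a type-O Rh- child with a type-A mother.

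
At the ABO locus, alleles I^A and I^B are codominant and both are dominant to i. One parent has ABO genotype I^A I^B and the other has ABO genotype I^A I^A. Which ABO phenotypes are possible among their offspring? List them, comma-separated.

Gametes from I^A I^B × I^A I^A give offspring ABO genotypes I^A I^A, I^A I^B, i.e. phenotypes A, AB.

A, AB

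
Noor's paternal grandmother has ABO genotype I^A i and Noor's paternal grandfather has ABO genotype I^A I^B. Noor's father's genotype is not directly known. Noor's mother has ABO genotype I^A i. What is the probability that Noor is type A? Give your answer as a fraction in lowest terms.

Noor's father's ABO genotype from I^A i × I^A I^B: 1/4 I^A I^A, 1/4 I^A I^B, 1/4 I^A i, 1/4 I^B i.
Crossing each possibility with the mother I^A i and summing P(type A): 1/4·1 + 1/4·1/2 + 1/4·3/4 + 1/4·1/4 = 5/8.

5/8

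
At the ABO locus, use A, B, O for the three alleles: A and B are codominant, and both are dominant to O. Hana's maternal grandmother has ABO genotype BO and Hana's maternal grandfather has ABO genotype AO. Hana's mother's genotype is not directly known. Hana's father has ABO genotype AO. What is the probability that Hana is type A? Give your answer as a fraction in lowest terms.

Hana's mother's ABO genotype from BO × AO: 1/4 AB, 1/4 AO, 1/4 BO, 1/4 OO.
Crossing each possibility with the father AO and summing P(type A): 1/4·1/2 + 1/4·3/4 + 1/4·1/4 + 1/4·1/2 = 1/2.

1/2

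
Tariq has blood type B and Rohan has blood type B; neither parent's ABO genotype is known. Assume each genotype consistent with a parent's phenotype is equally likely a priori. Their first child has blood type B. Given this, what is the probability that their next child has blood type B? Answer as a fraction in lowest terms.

Possible genotypes: Tariq ∈ {I^B I^B, I^B i}; Rohan ∈ {I^B I^B, I^B i}.
Weight each parental genotype pair by prior × P(type-B child):
  I^B I^B × I^B I^B: posterior weight 4/15; P(next child type B) = 1.
  I^B I^B × I^B i: posterior weight 4/15; P(next child type B) = 1.
  I^B i × I^B I^B: posterior weight 4/15; P(next child type B) = 1.
  I^B i × I^B i: posterior weight 1/5; P(next child type B) = 3/4.
Weighted sum = 19/20.

19/20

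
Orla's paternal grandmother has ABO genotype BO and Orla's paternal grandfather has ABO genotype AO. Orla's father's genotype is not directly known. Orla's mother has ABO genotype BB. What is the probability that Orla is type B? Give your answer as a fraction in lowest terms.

3/4

Orla's father's ABO genotype from BO × AO: 1/4 AB, 1/4 AO, 1/4 BO, 1/4 OO.
Crossing each possibility with the mother BB and summing P(type B): 1/4·1/2 + 1/4·1/2 + 1/4·1 + 1/4·1 = 3/4.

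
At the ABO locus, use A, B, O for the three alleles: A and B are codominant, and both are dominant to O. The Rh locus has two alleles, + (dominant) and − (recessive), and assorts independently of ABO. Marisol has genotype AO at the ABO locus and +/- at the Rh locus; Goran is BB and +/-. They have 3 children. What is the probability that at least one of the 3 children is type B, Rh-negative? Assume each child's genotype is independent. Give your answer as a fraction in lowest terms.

169/512

ABO cross AO × BB → 1/2 B, 1/2 AB.
Rh cross +/- × +/- → 3/4 Rh+, 1/4 Rh-; so P(type B, Rh-negative) = 1/2 × 1/4 = 1/8 per child.
P(none) = (7/8)^3 = 343/512; P(at least one) = 1 − 343/512 = 169/512.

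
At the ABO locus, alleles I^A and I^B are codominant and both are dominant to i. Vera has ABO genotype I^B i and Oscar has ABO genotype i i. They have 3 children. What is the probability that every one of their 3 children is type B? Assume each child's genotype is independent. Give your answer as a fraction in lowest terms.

1/8

ABO cross I^B i × i i → 1/2 O, 1/2 B.
So P(type B) = 1/2 per child.
All 3 independent: (1/2)^3 = 1/8.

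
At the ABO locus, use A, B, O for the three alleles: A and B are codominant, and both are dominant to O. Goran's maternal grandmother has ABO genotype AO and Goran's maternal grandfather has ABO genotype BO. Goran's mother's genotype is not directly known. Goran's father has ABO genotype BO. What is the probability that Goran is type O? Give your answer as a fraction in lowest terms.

1/4

Goran's mother's ABO genotype from AO × BO: 1/4 AB, 1/4 AO, 1/4 BO, 1/4 OO.
Crossing each possibility with the father BO and summing P(type O): 1/4·0 + 1/4·1/4 + 1/4·1/4 + 1/4·1/2 = 1/4.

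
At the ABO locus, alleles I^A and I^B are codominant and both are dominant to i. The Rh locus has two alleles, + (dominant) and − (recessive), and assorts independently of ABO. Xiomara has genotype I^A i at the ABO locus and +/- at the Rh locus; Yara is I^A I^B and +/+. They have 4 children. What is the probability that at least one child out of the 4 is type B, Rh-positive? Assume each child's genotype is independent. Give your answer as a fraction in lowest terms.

175/256

ABO cross I^A i × I^A I^B → 1/2 A, 1/4 B, 1/4 AB.
Rh cross +/- × +/+ → 1 Rh+; so P(type B, Rh-positive) = 1/4 × 1 = 1/4 per child.
P(none) = (3/4)^4 = 81/256; P(at least one) = 1 − 81/256 = 175/256.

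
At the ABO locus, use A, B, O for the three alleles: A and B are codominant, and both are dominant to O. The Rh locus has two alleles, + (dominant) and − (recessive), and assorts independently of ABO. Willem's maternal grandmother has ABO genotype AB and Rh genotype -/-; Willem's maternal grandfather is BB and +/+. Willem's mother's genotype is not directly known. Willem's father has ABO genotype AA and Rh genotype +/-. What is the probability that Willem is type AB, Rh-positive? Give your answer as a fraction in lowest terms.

Willem's mother's ABO genotype from AB × BB: 1/2 AB, 1/2 BB.
Crossing each possibility with the father AA and summing P(type AB): 1/2·1/2 + 1/2·1 = 3/4.
Similarly for Rh via the mother's Rh distribution: P(Rh+) = 3/4.
Independent loci: 3/4 × 3/4 = 9/16.

9/16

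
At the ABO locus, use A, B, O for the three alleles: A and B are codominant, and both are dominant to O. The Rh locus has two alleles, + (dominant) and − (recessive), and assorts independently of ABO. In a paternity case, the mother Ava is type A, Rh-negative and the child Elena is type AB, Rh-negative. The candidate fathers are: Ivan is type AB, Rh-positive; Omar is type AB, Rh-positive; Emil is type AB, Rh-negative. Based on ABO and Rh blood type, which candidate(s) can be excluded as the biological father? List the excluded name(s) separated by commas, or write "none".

none

A candidate is excluded only if no genotype consistent with his phenotype could produce a type AB, Rh-negative child with a type A, Rh-negative mother.
Every candidate has at least one consistent genotype combination, so none can be excluded.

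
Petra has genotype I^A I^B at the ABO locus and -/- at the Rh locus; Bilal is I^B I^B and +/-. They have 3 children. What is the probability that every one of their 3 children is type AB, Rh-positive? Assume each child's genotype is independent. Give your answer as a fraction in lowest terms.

1/64

ABO cross I^A I^B × I^B I^B → 1/2 B, 1/2 AB.
Rh cross -/- × +/- → 1/2 Rh+, 1/2 Rh-; so P(type AB, Rh-positive) = 1/2 × 1/2 = 1/4 per child.
All 3 independent: (1/4)^3 = 1/64.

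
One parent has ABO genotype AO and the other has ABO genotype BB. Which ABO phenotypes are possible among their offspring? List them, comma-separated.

Gametes from AO × BB give offspring ABO genotypes AB, BO, i.e. phenotypes B, AB.

B, AB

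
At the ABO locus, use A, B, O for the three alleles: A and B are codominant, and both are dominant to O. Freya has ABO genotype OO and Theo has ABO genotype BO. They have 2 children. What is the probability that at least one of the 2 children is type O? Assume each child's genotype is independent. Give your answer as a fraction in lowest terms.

3/4

ABO cross OO × BO → 1/2 O, 1/2 B.
So P(type O) = 1/2 per child.
P(none) = (1/2)^2 = 1/4; P(at least one) = 1 − 1/4 = 3/4.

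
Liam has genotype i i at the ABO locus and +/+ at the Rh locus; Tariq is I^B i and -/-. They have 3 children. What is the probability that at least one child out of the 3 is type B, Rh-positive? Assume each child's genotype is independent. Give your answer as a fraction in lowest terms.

ABO cross i i × I^B i → 1/2 O, 1/2 B.
Rh cross +/+ × -/- → 1 Rh+; so P(type B, Rh-positive) = 1/2 × 1 = 1/2 per child.
P(none) = (1/2)^3 = 1/8; P(at least one) = 1 − 1/8 = 7/8.

7/8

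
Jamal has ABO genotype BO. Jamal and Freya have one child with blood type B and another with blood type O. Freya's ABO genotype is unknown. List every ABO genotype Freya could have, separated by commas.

AO, BO, OO

For each candidate genotype of Freya, check whether crossing it with BO can produce every observed child phenotype.
  AA → possible child types {A, AB} ✗
  AB → possible child types {A, B, AB} ✗
  AO → possible child types {O, A, B, AB} ✓
  BB → possible child types {B} ✗
  BO → possible child types {O, B} ✓
  OO → possible child types {O, B} ✓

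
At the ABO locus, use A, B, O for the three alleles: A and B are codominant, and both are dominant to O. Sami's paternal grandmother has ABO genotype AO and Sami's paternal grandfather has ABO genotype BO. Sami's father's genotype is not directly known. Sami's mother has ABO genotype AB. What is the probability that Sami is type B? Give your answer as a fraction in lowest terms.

3/8

Sami's father's ABO genotype from AO × BO: 1/4 AB, 1/4 AO, 1/4 BO, 1/4 OO.
Crossing each possibility with the mother AB and summing P(type B): 1/4·1/4 + 1/4·1/4 + 1/4·1/2 + 1/4·1/2 = 3/8.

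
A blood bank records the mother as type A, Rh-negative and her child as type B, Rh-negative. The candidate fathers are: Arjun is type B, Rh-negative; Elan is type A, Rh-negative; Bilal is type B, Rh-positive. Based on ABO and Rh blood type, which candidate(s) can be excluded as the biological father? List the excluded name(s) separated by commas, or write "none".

A candidate is excluded only if no genotype consistent with his phenotype could produce a type B, Rh-negative child with a type A, Rh-negative mother.
Elan (type A, Rh-): no genotype consistent with that phenotype can produce a type-B Rh- child with a type-A mother.

Elan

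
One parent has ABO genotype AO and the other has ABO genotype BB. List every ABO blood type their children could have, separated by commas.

B, AB

Gametes from AO × BB give offspring ABO genotypes AB, BO, i.e. phenotypes B, AB.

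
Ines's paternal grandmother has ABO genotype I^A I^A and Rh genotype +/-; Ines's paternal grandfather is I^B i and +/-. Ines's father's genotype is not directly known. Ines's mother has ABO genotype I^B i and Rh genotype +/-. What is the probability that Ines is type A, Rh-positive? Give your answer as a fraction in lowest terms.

3/16

Ines's father's ABO genotype from I^A I^A × I^B i: 1/2 I^A I^B, 1/2 I^A i.
Crossing each possibility with the mother I^B i and summing P(type A): 1/2·1/4 + 1/2·1/4 = 1/4.
Similarly for Rh via the father's Rh distribution: P(Rh+) = 3/4.
Independent loci: 1/4 × 3/4 = 3/16.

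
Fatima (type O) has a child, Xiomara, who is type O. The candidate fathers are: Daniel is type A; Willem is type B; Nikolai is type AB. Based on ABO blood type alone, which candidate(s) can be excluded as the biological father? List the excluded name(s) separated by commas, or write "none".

A candidate is excluded only if no genotype consistent with his phenotype could produce a type O child with a type O mother.
Nikolai (type AB): no genotype consistent with that phenotype can produce a type-O child with a type-O mother.

Nikolai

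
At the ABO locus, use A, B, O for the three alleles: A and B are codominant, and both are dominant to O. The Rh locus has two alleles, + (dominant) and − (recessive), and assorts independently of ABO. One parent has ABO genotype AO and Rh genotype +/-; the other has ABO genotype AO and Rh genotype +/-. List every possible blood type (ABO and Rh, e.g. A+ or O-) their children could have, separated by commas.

O+, O-, A+, A-

Gametes from AO × AO give offspring ABO genotypes AA, AO, OO, i.e. phenotypes O, A.
Rh cross +/- × +/- → phenotypes Rh+, Rh-.
Combining independently: O+, O-, A+, A-.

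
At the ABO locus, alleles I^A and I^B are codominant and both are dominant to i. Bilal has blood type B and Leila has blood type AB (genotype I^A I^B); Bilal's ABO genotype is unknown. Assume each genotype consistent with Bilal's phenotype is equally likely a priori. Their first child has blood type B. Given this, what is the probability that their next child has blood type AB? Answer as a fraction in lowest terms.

3/8

Possible genotypes: Bilal ∈ {I^B I^B, I^B i}; Leila ∈ {I^A I^B}.
Weight each parental genotype pair by prior × P(type-B child):
  I^B I^B × I^A I^B: posterior weight 1/2; P(next child type AB) = 1/2.
  I^B i × I^A I^B: posterior weight 1/2; P(next child type AB) = 1/4.
Weighted sum = 3/8.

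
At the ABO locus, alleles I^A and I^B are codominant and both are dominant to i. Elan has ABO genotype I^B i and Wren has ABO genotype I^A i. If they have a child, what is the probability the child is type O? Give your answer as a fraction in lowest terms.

ABO cross I^B i × I^A i → offspring phenotypes: 1/4 O, 1/4 A, 1/4 B, 1/4 AB.
So P(type O) = 1/4.

1/4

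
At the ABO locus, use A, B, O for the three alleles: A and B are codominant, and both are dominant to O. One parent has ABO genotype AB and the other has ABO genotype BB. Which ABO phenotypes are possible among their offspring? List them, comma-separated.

Gametes from AB × BB give offspring ABO genotypes AB, BB, i.e. phenotypes B, AB.

B, AB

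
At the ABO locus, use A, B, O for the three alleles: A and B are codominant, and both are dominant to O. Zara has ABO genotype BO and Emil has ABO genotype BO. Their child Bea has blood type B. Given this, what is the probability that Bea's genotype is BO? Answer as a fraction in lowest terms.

Cross BO × BO → 1/4 BB, 1/2 BO, 1/4 OO.
Type-B genotypes among offspring: BB (1/4), BO (1/2); total 3/4.
P(BO | type B) = (1/2) / (3/4) = 2/3.

2/3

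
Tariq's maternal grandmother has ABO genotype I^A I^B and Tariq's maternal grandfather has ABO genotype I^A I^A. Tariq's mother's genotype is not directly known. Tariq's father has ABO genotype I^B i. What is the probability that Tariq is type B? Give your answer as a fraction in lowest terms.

Tariq's mother's ABO genotype from I^A I^B × I^A I^A: 1/2 I^A I^A, 1/2 I^A I^B.
Crossing each possibility with the father I^B i and summing P(type B): 1/2·0 + 1/2·1/2 = 1/4.

1/4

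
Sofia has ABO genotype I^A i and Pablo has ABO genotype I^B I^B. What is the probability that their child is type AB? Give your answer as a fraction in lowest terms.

1/2

ABO cross I^A i × I^B I^B → offspring phenotypes: 1/2 B, 1/2 AB.
So P(type AB) = 1/2.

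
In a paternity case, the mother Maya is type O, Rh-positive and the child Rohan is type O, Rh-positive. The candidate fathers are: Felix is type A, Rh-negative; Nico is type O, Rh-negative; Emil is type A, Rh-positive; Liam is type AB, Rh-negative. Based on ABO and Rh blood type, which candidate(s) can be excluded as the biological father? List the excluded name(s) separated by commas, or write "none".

Liam

A candidate is excluded only if no genotype consistent with his phenotype could produce a type O, Rh-positive child with a type O, Rh-positive mother.
Liam (type AB, Rh-): no genotype consistent with that phenotype can produce a type-O Rh+ child with a type-O mother.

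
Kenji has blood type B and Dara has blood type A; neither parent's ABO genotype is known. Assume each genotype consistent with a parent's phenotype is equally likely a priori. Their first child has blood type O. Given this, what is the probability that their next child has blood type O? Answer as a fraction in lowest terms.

Possible genotypes: Kenji ∈ {BB, BO}; Dara ∈ {AA, AO}.
Weight each parental genotype pair by prior × P(type-O child):
  BO × AO: posterior weight 1; P(next child type O) = 1/4.
Weighted sum = 1/4.

1/4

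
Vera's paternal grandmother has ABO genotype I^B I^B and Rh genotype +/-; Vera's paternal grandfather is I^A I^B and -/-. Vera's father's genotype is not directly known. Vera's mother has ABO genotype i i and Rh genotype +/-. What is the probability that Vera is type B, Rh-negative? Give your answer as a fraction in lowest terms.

Vera's father's ABO genotype from I^B I^B × I^A I^B: 1/2 I^A I^B, 1/2 I^B I^B.
Crossing each possibility with the mother i i and summing P(type B): 1/2·1/2 + 1/2·1 = 3/4.
Similarly for Rh via the father's Rh distribution: P(Rh-) = 3/8.
Independent loci: 3/4 × 3/8 = 9/32.

9/32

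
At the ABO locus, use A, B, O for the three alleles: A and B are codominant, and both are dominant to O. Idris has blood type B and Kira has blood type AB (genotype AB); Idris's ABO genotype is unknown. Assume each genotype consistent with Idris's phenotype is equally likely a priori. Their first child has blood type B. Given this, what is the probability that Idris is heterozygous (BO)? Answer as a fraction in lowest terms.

Possible genotypes: Idris ∈ {BB, BO}; Kira ∈ {AB}.
Weight each parental genotype pair by prior × P(type-B child):
  BB × AB: posterior weight 1/2.
  BO × AB: posterior weight 1/2.
Sum the posterior weight over pairs where Idris is BO: 1/2.

1/2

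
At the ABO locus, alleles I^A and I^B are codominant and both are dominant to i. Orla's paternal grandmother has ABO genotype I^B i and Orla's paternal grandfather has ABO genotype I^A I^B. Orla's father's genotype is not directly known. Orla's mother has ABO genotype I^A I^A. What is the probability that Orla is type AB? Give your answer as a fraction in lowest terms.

Orla's father's ABO genotype from I^B i × I^A I^B: 1/4 I^A I^B, 1/4 I^A i, 1/4 I^B I^B, 1/4 I^B i.
Crossing each possibility with the mother I^A I^A and summing P(type AB): 1/4·1/2 + 1/4·0 + 1/4·1 + 1/4·1/2 = 1/2.

1/2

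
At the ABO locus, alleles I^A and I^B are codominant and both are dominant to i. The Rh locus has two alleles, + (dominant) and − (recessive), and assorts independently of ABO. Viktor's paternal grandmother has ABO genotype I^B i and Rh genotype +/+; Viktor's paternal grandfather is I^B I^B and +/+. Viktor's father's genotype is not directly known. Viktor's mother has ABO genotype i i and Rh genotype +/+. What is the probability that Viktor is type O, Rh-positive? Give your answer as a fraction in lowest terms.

1/4

Viktor's father's ABO genotype from I^B i × I^B I^B: 1/2 I^B I^B, 1/2 I^B i.
Crossing each possibility with the mother i i and summing P(type O): 1/2·0 + 1/2·1/2 = 1/4.
Similarly for Rh via the father's Rh distribution: P(Rh+) = 1.
Independent loci: 1/4 × 1 = 1/4.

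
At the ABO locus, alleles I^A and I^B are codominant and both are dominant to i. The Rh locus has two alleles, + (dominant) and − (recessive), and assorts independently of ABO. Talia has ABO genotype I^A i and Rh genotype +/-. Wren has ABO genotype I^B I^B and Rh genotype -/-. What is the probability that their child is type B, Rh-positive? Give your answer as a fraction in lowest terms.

1/4

ABO cross I^A i × I^B I^B → offspring phenotypes: 1/2 B, 1/2 AB.
Rh cross +/- × -/- → 1/2 Rh+, 1/2 Rh-.
Independent loci: P(type B, Rh-positive) = 1/2 × 1/2 = 1/4.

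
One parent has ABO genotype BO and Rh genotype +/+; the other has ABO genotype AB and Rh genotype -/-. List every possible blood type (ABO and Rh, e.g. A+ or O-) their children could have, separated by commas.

A+, B+, AB+

Gametes from BO × AB give offspring ABO genotypes AB, AO, BB, BO, i.e. phenotypes A, B, AB.
Rh cross +/+ × -/- → phenotypes Rh+.
Combining independently: A+, B+, AB+.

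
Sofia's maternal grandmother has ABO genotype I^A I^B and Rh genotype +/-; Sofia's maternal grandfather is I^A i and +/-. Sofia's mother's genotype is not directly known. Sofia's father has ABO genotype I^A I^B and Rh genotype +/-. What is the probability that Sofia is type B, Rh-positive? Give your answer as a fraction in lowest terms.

3/16

Sofia's mother's ABO genotype from I^A I^B × I^A i: 1/4 I^A I^A, 1/4 I^A I^B, 1/4 I^A i, 1/4 I^B i.
Crossing each possibility with the father I^A I^B and summing P(type B): 1/4·0 + 1/4·1/4 + 1/4·1/4 + 1/4·1/2 = 1/4.
Similarly for Rh via the mother's Rh distribution: P(Rh+) = 3/4.
Independent loci: 1/4 × 3/4 = 3/16.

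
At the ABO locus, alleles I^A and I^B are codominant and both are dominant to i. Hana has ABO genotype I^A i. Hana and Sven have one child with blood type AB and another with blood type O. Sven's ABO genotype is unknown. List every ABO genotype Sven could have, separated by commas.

For each candidate genotype of Sven, check whether crossing it with I^A i can produce every observed child phenotype.
  I^A I^A → possible child types {A} ✗
  I^A I^B → possible child types {A, B, AB} ✗
  I^A i → possible child types {O, A} ✗
  I^B I^B → possible child types {B, AB} ✗
  I^B i → possible child types {O, A, B, AB} ✓
  i i → possible child types {O, A} ✗

I^B i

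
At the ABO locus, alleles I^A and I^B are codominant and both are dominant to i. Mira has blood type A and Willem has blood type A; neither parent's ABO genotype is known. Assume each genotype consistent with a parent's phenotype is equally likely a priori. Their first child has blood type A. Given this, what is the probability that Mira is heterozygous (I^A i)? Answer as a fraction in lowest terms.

7/15

Possible genotypes: Mira ∈ {I^A I^A, I^A i}; Willem ∈ {I^A I^A, I^A i}.
Weight each parental genotype pair by prior × P(type-A child):
  I^A I^A × I^A I^A: posterior weight 4/15.
  I^A I^A × I^A i: posterior weight 4/15.
  I^A i × I^A I^A: posterior weight 4/15.
  I^A i × I^A i: posterior weight 1/5.
Sum the posterior weight over pairs where Mira is I^A i: 7/15.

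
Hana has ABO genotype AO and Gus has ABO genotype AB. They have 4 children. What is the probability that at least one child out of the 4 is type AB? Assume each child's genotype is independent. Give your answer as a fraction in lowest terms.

ABO cross AO × AB → 1/2 A, 1/4 B, 1/4 AB.
So P(type AB) = 1/4 per child.
P(none) = (3/4)^4 = 81/256; P(at least one) = 1 − 81/256 = 175/256.

175/256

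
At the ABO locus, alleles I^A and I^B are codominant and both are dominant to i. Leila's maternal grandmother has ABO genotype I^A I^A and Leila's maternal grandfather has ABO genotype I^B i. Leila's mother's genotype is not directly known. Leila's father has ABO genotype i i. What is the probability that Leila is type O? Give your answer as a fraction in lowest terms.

1/4

Leila's mother's ABO genotype from I^A I^A × I^B i: 1/2 I^A I^B, 1/2 I^A i.
Crossing each possibility with the father i i and summing P(type O): 1/2·0 + 1/2·1/2 = 1/4.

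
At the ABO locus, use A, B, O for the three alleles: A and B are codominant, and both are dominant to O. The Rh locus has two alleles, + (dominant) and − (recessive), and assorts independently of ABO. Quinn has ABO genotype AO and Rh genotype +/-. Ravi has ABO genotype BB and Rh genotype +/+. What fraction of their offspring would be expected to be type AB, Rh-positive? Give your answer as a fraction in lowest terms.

1/2

ABO cross AO × BB → offspring phenotypes: 1/2 B, 1/2 AB.
Rh cross +/- × +/+ → 1 Rh+.
Independent loci: P(type AB, Rh-positive) = 1/2 × 1 = 1/2.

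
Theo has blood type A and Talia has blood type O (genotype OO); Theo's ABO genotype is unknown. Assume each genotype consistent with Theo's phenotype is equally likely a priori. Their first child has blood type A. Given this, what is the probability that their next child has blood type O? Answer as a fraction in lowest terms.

Possible genotypes: Theo ∈ {AA, AO}; Talia ∈ {OO}.
Weight each parental genotype pair by prior × P(type-A child):
  AA × OO: posterior weight 2/3; P(next child type O) = 0.
  AO × OO: posterior weight 1/3; P(next child type O) = 1/2.
Weighted sum = 1/6.

1/6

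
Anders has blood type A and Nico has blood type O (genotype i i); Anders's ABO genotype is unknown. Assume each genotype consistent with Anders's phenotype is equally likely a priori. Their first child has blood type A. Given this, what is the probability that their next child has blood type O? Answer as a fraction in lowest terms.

1/6

Possible genotypes: Anders ∈ {I^A I^A, I^A i}; Nico ∈ {i i}.
Weight each parental genotype pair by prior × P(type-A child):
  I^A I^A × i i: posterior weight 2/3; P(next child type O) = 0.
  I^A i × i i: posterior weight 1/3; P(next child type O) = 1/2.
Weighted sum = 1/6.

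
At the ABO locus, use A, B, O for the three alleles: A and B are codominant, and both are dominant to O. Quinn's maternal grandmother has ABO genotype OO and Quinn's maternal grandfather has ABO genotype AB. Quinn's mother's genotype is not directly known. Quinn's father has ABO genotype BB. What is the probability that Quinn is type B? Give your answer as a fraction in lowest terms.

Quinn's mother's ABO genotype from OO × AB: 1/2 AO, 1/2 BO.
Crossing each possibility with the father BB and summing P(type B): 1/2·1/2 + 1/2·1 = 3/4.

3/4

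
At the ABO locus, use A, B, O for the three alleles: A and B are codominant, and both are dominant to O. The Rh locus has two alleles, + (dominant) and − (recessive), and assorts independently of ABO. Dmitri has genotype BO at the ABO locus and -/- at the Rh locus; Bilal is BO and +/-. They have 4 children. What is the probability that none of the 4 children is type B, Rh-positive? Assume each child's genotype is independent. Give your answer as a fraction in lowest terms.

625/4096

ABO cross BO × BO → 1/4 O, 3/4 B.
Rh cross -/- × +/- → 1/2 Rh+, 1/2 Rh-; so P(type B, Rh-positive) = 3/4 × 1/2 = 3/8 per child.
P(not type B, Rh-positive) = 5/8 for one child; (5/8)^4 = 625/4096.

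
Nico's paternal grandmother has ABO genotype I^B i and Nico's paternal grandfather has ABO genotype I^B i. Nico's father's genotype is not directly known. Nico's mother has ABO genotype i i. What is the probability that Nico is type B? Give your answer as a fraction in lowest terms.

1/2

Nico's father's ABO genotype from I^B i × I^B i: 1/4 I^B I^B, 1/2 I^B i, 1/4 i i.
Crossing each possibility with the mother i i and summing P(type B): 1/4·1 + 1/2·1/2 + 1/4·0 = 1/2.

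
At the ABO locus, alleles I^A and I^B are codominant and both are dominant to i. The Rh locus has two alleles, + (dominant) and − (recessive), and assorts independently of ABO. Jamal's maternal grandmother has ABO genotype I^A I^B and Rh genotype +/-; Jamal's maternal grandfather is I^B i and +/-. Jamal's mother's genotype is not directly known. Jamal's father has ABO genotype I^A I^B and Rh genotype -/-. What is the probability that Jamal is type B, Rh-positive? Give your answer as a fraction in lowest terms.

Jamal's mother's ABO genotype from I^A I^B × I^B i: 1/4 I^A I^B, 1/4 I^A i, 1/4 I^B I^B, 1/4 I^B i.
Crossing each possibility with the father I^A I^B and summing P(type B): 1/4·1/4 + 1/4·1/4 + 1/4·1/2 + 1/4·1/2 = 3/8.
Similarly for Rh via the mother's Rh distribution: P(Rh+) = 1/2.
Independent loci: 3/8 × 1/2 = 3/16.

3/16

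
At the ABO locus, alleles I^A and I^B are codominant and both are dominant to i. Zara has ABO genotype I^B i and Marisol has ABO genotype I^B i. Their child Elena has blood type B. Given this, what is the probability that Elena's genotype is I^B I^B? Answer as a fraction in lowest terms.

Cross I^B i × I^B i → 1/4 I^B I^B, 1/2 I^B i, 1/4 i i.
Type-B genotypes among offspring: I^B I^B (1/4), I^B i (1/2); total 3/4.
P(I^B I^B | type B) = (1/4) / (3/4) = 1/3.

1/3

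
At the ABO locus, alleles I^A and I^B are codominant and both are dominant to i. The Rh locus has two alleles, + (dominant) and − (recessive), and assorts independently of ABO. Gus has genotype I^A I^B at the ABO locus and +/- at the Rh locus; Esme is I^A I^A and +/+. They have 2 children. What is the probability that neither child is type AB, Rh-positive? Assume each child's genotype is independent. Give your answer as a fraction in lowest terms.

ABO cross I^A I^B × I^A I^A → 1/2 A, 1/2 AB.
Rh cross +/- × +/+ → 1 Rh+; so P(type AB, Rh-positive) = 1/2 × 1 = 1/2 per child.
P(not type AB, Rh-positive) = 1/2 for one child; (1/2)^2 = 1/4.

1/4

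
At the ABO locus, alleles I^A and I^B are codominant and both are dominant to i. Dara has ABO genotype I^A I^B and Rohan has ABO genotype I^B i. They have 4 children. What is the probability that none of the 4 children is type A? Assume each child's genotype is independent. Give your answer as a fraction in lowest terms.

81/256

ABO cross I^A I^B × I^B i → 1/4 A, 1/2 B, 1/4 AB.
So P(type A) = 1/4 per child.
P(not type A) = 3/4 for one child; (3/4)^4 = 81/256.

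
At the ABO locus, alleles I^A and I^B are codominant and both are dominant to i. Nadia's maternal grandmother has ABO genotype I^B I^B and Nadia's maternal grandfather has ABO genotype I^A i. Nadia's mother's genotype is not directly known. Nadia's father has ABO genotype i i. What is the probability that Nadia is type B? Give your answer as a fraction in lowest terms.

1/2

Nadia's mother's ABO genotype from I^B I^B × I^A i: 1/2 I^A I^B, 1/2 I^B i.
Crossing each possibility with the father i i and summing P(type B): 1/2·1/2 + 1/2·1/2 = 1/2.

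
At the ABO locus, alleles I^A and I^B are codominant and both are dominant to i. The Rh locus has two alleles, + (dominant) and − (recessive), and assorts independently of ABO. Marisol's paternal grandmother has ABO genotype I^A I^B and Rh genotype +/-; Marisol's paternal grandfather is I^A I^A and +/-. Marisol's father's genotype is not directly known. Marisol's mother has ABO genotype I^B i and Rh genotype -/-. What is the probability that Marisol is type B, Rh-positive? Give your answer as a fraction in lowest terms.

Marisol's father's ABO genotype from I^A I^B × I^A I^A: 1/2 I^A I^A, 1/2 I^A I^B.
Crossing each possibility with the mother I^B i and summing P(type B): 1/2·0 + 1/2·1/2 = 1/4.
Similarly for Rh via the father's Rh distribution: P(Rh+) = 1/2.
Independent loci: 1/4 × 1/2 = 1/8.

1/8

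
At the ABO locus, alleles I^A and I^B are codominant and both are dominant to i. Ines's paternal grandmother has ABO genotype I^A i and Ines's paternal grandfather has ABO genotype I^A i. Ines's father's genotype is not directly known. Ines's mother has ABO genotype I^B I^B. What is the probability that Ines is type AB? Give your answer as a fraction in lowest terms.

1/2

Ines's father's ABO genotype from I^A i × I^A i: 1/4 I^A I^A, 1/2 I^A i, 1/4 i i.
Crossing each possibility with the mother I^B I^B and summing P(type AB): 1/4·1 + 1/2·1/2 + 1/4·0 = 1/2.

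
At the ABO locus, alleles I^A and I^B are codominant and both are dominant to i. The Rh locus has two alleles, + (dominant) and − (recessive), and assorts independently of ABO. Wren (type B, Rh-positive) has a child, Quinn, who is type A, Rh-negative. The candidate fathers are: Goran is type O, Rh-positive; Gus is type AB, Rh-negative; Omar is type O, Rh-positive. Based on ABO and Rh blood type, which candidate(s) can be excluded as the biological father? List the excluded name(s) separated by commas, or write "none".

Goran, Omar

A candidate is excluded only if no genotype consistent with his phenotype could produce a type A, Rh-negative child with a type B, Rh-positive mother.
Goran (type O, Rh+): no genotype consistent with that phenotype can produce a type-A Rh- child with a type-B mother.
Omar (type O, Rh+): no genotype consistent with that phenotype can produce a type-A Rh- child with a type-B mother.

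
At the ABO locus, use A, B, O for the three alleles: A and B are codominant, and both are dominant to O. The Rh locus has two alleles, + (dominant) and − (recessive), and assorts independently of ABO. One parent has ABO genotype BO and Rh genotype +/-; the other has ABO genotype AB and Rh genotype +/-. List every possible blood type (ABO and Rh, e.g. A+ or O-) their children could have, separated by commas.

A+, A-, B+, B-, AB+, AB-

Gametes from BO × AB give offspring ABO genotypes AB, AO, BB, BO, i.e. phenotypes A, B, AB.
Rh cross +/- × +/- → phenotypes Rh+, Rh-.
Combining independently: A+, A-, B+, B-, AB+, AB-.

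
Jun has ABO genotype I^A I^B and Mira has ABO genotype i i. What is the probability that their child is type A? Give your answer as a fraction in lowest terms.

ABO cross I^A I^B × i i → offspring phenotypes: 1/2 A, 1/2 B.
So P(type A) = 1/2.

1/2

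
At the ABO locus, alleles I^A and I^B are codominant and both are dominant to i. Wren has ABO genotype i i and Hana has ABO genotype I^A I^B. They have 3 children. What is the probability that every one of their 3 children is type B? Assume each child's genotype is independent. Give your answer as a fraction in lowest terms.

ABO cross i i × I^A I^B → 1/2 A, 1/2 B.
So P(type B) = 1/2 per child.
All 3 independent: (1/2)^3 = 1/8.

1/8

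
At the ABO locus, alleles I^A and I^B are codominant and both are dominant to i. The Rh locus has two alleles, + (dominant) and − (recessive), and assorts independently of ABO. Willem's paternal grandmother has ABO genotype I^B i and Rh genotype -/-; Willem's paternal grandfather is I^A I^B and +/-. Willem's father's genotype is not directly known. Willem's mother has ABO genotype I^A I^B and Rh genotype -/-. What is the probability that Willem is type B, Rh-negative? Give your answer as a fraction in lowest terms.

Willem's father's ABO genotype from I^B i × I^A I^B: 1/4 I^A I^B, 1/4 I^A i, 1/4 I^B I^B, 1/4 I^B i.
Crossing each possibility with the mother I^A I^B and summing P(type B): 1/4·1/4 + 1/4·1/4 + 1/4·1/2 + 1/4·1/2 = 3/8.
Similarly for Rh via the father's Rh distribution: P(Rh-) = 3/4.
Independent loci: 3/8 × 3/4 = 9/32.

9/32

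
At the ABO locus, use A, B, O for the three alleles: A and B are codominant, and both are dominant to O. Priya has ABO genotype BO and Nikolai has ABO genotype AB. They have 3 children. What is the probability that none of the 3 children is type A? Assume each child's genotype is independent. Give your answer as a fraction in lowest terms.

ABO cross BO × AB → 1/4 A, 1/2 B, 1/4 AB.
So P(type A) = 1/4 per child.
P(not type A) = 3/4 for one child; (3/4)^3 = 27/64.

27/64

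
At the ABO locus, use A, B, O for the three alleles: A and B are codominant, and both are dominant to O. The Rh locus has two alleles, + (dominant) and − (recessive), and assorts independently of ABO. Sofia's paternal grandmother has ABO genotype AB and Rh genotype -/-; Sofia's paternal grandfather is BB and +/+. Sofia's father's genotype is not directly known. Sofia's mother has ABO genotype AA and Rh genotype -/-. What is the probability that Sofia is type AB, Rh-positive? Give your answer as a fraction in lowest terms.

3/8

Sofia's father's ABO genotype from AB × BB: 1/2 AB, 1/2 BB.
Crossing each possibility with the mother AA and summing P(type AB): 1/2·1/2 + 1/2·1 = 3/4.
Similarly for Rh via the father's Rh distribution: P(Rh+) = 1/2.
Independent loci: 3/4 × 1/2 = 3/8.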